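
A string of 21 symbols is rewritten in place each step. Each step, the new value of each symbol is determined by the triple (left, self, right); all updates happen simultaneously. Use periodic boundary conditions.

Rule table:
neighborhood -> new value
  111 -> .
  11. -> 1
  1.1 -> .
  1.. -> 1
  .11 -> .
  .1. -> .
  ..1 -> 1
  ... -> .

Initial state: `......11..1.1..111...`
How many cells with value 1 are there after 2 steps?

9

.....1.111...11..11..
....1....11.1.111.11.
count of 1: 9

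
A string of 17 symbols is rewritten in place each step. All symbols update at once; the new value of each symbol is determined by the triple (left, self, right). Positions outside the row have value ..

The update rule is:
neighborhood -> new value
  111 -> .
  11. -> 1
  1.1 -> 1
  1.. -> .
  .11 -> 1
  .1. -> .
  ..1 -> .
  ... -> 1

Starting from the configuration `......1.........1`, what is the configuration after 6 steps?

1.1.1.1.......1.1

11111...1111111..
1...1.1.1.....1.1
..1..1.1..111..1.
1.....1...1.1....
..111...1..1..111
1.1.1.1.......1.1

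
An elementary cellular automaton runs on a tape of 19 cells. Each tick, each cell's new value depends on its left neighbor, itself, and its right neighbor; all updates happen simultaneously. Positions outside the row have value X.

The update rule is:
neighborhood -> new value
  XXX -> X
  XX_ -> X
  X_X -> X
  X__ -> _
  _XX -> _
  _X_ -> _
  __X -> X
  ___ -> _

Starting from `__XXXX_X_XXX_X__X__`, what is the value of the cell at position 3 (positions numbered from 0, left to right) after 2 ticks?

_

tick 1: _X_XXXX_X_XXX__X__X
tick 2: X_X_XXXX_X_XX_X__X_
position 3 holds _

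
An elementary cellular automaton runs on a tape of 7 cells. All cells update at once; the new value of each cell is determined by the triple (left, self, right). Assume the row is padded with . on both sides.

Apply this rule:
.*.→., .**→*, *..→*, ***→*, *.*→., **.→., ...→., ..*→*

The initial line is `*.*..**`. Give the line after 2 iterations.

..***.*

...***.
..***.*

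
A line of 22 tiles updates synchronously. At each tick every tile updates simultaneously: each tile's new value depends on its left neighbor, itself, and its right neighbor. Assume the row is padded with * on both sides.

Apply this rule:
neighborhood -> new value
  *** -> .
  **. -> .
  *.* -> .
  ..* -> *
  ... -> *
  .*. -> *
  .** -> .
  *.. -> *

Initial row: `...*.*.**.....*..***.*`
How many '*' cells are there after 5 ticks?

tick 1: ****.*...********.....
tick 2: .....****........*****
tick 3: *****....********.....
tick 4: .....****........*****  (repeats tick 2; period 2)
tick 5: *****....********.....
count of *: 13

13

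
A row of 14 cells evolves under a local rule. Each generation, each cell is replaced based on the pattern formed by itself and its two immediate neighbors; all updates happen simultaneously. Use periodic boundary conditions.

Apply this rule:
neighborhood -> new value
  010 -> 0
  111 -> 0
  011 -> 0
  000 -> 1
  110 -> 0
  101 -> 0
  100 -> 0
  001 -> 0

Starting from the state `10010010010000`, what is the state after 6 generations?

11111111110000

00000000000110
11111111110000
00000000000110  (repeats generation 1; period 2)
generation 6: 11111111110000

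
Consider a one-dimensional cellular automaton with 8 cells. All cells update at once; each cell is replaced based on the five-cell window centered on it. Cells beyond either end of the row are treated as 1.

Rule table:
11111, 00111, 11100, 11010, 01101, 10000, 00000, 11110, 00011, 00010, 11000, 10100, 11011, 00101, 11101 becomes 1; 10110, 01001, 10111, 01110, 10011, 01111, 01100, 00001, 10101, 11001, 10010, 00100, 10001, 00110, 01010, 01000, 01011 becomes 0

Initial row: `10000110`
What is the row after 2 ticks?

11110000

tick 1: 11101011
tick 2: 11110000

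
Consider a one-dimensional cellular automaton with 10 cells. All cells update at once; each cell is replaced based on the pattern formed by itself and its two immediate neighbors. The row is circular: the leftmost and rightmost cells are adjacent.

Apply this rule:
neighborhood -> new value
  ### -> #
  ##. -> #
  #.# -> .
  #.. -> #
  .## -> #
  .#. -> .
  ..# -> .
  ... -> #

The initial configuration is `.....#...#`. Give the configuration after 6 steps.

####..##..
#####.###.
#####.###.  (fixed point — unchanged through step 6)

#####.###.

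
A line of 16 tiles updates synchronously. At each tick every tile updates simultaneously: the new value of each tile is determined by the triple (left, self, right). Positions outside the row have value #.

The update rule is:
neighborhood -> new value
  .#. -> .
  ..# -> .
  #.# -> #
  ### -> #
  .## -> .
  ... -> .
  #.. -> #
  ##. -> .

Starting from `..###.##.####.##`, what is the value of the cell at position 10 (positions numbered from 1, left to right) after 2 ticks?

#

#..#.#..#.##.#.#
.#..#.#..#..#.#.
position 10 holds #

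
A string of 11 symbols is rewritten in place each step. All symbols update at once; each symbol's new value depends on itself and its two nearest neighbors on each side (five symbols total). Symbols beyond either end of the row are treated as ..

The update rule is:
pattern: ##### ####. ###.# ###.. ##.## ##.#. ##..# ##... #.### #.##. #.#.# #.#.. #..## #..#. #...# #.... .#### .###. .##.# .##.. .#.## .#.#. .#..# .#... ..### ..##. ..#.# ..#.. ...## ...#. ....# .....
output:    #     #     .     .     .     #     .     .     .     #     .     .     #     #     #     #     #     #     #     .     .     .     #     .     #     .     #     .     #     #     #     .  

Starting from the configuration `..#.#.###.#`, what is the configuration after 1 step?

###....#.#.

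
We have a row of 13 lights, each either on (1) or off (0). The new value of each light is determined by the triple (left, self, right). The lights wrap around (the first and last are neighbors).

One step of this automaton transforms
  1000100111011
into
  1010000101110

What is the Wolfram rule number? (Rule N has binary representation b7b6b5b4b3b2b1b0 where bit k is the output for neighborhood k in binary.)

105

position 8: 111 → 0  (bit 7 = 0)
position 0: 110 → 1  (bit 6 = 1)
position 10: 101 → 1  (bit 5 = 1)
position 1: 100 → 0  (bit 4 = 0)
position 7: 011 → 1  (bit 3 = 1)
position 4: 010 → 0  (bit 2 = 0)
position 3: 001 → 0  (bit 1 = 0)
position 2: 000 → 1  (bit 0 = 1)
bits b7..b0 = 01101001 = 105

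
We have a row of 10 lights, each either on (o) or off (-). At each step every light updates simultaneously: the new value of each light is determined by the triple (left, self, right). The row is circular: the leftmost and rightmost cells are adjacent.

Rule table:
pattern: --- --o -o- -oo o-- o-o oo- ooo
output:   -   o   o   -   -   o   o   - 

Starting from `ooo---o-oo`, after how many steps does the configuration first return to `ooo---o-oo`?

--o--ooo--
-oo-o--o--
o-ooo-oo--
oo--oo-o-o
-o-o-oooo-
ooooo---o-
----o--ooo
---oo-o--o
--o-ooo-oo
-ooo--oo-o
o--o-o-ooo
o-ooooo---
oo----o--o
-o---oo-o-
oo--o-ooo-
-o-ooo--oo
ooo--o-o-o
--o-ooooo-
-ooo----o-
o--o---oo-
o-oo--o-oo
oo-o-ooo--
-oooo--o-o
o---o-oooo
o--ooo----
o-o--o---o
ooo-oo--o-
--oo-o-ooo
-o-oooo--o
ooo---o-oo

30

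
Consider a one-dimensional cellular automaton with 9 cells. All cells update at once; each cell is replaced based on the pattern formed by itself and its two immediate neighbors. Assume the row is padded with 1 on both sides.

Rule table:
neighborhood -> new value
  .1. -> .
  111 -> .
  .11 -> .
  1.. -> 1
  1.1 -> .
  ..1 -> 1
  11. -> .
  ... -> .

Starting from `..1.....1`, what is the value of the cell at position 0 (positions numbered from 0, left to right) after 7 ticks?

.

11.1...1.
....1.1..
1..1...11
.11.1.1..
.......11
1.....1..
.1...1.11
position 0 holds .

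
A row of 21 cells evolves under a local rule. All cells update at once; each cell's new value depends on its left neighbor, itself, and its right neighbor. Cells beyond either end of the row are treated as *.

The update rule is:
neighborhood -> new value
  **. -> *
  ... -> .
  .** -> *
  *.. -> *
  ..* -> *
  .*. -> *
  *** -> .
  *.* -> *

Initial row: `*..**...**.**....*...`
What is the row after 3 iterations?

*...**.**...**..***..

iteration 1: ******.*******..***.*
iteration 2: .....***.....****.***
iteration 3: *...**.**...**..***..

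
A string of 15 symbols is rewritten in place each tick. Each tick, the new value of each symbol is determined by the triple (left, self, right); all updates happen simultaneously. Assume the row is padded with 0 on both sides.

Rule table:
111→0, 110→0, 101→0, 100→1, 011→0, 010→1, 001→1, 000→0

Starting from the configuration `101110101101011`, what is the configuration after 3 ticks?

100000100001000
110001110011100
001010001100010

001010001100010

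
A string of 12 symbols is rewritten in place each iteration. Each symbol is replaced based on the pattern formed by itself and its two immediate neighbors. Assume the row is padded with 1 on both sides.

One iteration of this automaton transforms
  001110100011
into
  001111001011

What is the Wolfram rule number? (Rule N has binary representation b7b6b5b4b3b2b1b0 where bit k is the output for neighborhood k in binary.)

233

position 3: 111 → 1  (bit 7 = 1)
position 4: 110 → 1  (bit 6 = 1)
position 5: 101 → 1  (bit 5 = 1)
position 0: 100 → 0  (bit 4 = 0)
position 2: 011 → 1  (bit 3 = 1)
position 6: 010 → 0  (bit 2 = 0)
position 1: 001 → 0  (bit 1 = 0)
position 8: 000 → 1  (bit 0 = 1)
bits b7..b0 = 11101001 = 233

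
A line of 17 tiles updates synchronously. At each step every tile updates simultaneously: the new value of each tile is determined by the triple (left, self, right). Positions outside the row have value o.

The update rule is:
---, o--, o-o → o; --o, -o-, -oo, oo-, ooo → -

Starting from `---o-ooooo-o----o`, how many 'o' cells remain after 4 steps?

oo--o-----o-ooo--
--o--oooo--o---o-
o--o-----o--oo--o
-o--oooo--o---o--
count of o: 7

7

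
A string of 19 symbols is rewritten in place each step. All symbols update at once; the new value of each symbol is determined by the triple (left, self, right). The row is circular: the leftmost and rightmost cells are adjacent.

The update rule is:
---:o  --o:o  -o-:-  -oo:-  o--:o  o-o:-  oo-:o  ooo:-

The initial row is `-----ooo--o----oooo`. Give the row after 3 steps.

step 1: ooooo--ooo-oooo---o
step 2: ----ooo--o----oooo-
step 3: oooo--ooo-oooo---oo

oooo--ooo-oooo---oo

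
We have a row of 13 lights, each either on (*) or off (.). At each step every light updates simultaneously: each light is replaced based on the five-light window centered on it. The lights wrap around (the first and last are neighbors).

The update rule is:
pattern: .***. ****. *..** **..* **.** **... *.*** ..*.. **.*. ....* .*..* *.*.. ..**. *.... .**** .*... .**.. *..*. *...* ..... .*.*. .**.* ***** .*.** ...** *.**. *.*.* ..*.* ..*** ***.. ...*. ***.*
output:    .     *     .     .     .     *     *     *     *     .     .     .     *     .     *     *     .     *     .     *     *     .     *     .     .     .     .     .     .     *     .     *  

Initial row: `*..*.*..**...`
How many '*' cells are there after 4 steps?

6

step 1: *.*.*...*.*..
step 2: .*.*.*...*..*
step 3: *.*.*.*..*.*.
step 4: .*.*.*..*.*.*
count of *: 6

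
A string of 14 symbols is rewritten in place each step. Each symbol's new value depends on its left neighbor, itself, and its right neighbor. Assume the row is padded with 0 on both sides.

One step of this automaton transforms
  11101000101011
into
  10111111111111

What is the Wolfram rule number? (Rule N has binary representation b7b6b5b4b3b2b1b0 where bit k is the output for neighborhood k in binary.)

127

position 1: 111 → 0  (bit 7 = 0)
position 2: 110 → 1  (bit 6 = 1)
position 3: 101 → 1  (bit 5 = 1)
position 5: 100 → 1  (bit 4 = 1)
position 0: 011 → 1  (bit 3 = 1)
position 4: 010 → 1  (bit 2 = 1)
position 7: 001 → 1  (bit 1 = 1)
position 6: 000 → 1  (bit 0 = 1)
bits b7..b0 = 01111111 = 127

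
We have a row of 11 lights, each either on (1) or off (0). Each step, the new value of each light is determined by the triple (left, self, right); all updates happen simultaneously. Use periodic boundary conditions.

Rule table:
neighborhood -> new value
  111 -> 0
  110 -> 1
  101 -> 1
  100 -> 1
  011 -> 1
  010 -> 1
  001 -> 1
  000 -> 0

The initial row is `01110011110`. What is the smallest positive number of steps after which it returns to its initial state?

2

step 1: 11011110011
step 2: 01110011110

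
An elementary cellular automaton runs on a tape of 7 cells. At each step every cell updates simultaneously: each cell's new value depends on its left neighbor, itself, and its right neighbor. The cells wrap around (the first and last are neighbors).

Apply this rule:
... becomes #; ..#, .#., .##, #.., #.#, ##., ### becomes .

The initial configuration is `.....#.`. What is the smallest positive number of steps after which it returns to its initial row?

####...
.....#.

2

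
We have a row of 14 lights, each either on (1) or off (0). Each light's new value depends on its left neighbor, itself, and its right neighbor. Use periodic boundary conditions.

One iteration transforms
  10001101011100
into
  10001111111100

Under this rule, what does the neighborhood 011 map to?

1

At position 4 the neighborhood is 011; the next row has 1 there.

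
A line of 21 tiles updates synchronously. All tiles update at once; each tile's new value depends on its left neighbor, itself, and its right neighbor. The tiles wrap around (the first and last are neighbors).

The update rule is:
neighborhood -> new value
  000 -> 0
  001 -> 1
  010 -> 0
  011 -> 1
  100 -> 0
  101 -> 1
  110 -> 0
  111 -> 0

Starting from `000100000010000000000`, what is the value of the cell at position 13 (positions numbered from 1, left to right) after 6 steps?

step 1: 001000000100000000000
step 2: 010000001000000000000
step 3: 100000010000000000000
step 4: 000000100000000000001
step 5: 000001000000000000010
step 6: 000010000000000000100
position 13 holds 0

0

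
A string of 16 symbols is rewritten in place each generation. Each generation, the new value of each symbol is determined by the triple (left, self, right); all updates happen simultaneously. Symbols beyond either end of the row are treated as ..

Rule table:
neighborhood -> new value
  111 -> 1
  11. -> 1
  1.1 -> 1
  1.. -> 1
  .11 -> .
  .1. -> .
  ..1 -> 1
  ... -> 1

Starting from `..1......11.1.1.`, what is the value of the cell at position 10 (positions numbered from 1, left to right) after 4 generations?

11.111111.11.1.1
.11.111111.11.1.
1.11.111111.11.1
.1.11.111111.11.
position 10 holds 1

1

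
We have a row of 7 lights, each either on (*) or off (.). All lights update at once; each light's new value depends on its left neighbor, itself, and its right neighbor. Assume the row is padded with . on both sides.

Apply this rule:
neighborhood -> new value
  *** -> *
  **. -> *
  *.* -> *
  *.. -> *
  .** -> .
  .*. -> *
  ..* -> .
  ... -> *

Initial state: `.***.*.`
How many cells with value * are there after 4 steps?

4

step 1: ..*****
step 2: *..****
step 3: **..***
step 4: .**..**
count of *: 4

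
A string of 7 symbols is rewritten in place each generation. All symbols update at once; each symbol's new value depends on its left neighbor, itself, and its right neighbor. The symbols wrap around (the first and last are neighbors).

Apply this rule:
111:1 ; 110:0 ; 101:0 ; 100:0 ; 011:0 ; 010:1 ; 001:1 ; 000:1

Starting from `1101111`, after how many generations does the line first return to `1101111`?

1000111
0011011
0100000
1101111

4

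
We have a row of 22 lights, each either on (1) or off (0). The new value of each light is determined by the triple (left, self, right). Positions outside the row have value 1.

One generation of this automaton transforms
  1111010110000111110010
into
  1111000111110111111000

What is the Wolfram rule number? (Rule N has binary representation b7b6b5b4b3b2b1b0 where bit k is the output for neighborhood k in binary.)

217

position 0: 111 → 1  (bit 7 = 1)
position 3: 110 → 1  (bit 6 = 1)
position 4: 101 → 0  (bit 5 = 0)
position 9: 100 → 1  (bit 4 = 1)
position 7: 011 → 1  (bit 3 = 1)
position 5: 010 → 0  (bit 2 = 0)
position 12: 001 → 0  (bit 1 = 0)
position 10: 000 → 1  (bit 0 = 1)
bits b7..b0 = 11011001 = 217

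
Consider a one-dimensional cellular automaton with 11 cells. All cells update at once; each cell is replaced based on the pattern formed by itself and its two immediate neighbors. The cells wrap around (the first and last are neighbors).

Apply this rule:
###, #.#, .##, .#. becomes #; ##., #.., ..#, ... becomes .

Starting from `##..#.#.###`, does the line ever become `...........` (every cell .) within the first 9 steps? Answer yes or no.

#...#######
....#######
....######.
....#####..
....####...
....###....
....##.....
....#......
....#......
step 9 is ....#......, still not uniform .

no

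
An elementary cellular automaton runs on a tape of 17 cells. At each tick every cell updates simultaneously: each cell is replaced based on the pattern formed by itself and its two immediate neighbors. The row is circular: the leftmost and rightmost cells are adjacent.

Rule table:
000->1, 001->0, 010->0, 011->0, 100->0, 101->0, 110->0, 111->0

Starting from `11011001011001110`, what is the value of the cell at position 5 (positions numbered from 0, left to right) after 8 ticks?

1

00000000000000000
11111111111111111
00000000000000000  (repeats tick 1; period 2)
tick 8: 11111111111111111
position 5 holds 1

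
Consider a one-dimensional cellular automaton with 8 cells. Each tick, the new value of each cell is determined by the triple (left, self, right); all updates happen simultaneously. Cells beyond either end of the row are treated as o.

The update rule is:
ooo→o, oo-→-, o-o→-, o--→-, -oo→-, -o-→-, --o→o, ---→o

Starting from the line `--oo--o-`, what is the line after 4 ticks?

----oo--

tick 1: -o---o--
tick 2: ---oo--o
tick 3: -oo---o-
tick 4: ----oo--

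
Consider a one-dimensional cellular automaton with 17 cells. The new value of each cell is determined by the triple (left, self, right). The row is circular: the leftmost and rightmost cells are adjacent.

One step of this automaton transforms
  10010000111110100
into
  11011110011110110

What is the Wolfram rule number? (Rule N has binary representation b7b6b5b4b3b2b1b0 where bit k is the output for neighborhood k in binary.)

position 9: 111 → 1  (bit 7 = 1)
position 12: 110 → 1  (bit 6 = 1)
position 13: 101 → 0  (bit 5 = 0)
position 1: 100 → 1  (bit 4 = 1)
position 8: 011 → 0  (bit 3 = 0)
position 0: 010 → 1  (bit 2 = 1)
position 2: 001 → 0  (bit 1 = 0)
position 5: 000 → 1  (bit 0 = 1)
bits b7..b0 = 11010101 = 213

213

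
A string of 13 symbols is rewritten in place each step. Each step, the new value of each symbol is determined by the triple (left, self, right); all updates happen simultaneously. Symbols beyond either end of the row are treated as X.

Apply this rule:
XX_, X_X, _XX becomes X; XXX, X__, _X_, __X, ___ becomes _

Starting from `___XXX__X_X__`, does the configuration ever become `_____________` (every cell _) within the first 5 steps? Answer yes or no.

yes

step 1: ___X_X___X___
step 2: ____X________
step 3: _____________
all cells are _ at step 3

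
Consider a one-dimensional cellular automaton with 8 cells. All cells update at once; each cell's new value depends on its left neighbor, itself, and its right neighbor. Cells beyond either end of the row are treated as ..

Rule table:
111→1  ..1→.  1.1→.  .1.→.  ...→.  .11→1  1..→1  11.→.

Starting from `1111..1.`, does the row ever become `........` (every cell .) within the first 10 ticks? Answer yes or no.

111.1..1
11...1..
1.1...1.
...1...1
....1...
.....1..
......1.
.......1
........
all cells are . at tick 9

yes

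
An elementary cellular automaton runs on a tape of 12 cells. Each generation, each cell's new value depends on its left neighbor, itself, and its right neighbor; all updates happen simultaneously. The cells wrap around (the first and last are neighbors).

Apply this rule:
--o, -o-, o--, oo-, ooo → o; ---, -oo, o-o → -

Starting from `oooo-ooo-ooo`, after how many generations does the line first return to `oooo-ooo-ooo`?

generation 1: oooo--oo--oo
generation 2: oooooo-ooo-o
generation 3: oooooo--oo--
generation 4: -ooooooo-ooo
generation 5: --oooooo--oo
generation 6: oo-ooooooo-o
generation 7: oo--oooooo--
generation 8: -ooo-ooooooo
generation 9: --oo--oooooo
generation 10: oo-ooo-ooooo
generation 11: oo--oo--oooo
generation 12: oooo-ooo-ooo

12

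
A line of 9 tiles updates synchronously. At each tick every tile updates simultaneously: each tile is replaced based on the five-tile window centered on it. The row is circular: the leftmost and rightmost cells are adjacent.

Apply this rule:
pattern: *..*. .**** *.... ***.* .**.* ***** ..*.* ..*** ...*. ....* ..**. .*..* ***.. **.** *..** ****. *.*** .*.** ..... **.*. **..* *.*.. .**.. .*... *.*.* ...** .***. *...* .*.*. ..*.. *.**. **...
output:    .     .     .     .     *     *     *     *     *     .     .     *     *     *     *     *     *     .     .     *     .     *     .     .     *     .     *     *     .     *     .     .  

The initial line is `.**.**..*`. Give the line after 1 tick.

..**....*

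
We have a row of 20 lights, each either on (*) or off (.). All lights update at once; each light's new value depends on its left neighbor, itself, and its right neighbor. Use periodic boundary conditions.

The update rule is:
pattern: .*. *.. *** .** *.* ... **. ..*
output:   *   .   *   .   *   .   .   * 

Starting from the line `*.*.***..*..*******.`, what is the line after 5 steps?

.**.**.*.*******.***

****.*..**.*.*****.*
***.**.*..***.***.*.
.*.*..**.*.*.*.*.***
****.*..*********.*.
.**.**.*.*******.***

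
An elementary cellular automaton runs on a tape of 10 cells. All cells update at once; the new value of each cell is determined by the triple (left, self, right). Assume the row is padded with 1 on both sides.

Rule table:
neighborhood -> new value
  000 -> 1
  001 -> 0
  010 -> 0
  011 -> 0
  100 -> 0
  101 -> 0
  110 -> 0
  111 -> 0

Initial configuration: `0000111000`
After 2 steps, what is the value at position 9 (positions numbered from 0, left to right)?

0110000010
0000111000
position 9 holds 0

0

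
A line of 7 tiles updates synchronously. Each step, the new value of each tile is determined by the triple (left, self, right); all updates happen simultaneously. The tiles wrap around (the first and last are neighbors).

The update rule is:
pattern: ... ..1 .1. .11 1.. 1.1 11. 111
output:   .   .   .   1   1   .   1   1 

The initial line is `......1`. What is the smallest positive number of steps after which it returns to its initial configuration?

step 1: 1......
step 2: .1.....
step 3: ..1....
step 4: ...1...
step 5: ....1..
step 6: .....1.
step 7: ......1

7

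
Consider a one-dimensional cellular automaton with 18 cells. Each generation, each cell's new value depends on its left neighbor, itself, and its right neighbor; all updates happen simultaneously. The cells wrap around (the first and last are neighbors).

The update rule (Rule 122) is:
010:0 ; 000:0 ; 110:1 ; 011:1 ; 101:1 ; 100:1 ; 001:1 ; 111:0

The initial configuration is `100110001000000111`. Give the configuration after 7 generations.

111111000000000011

111111010100001100
100001101010011111
110011110101110000
111110011011011001
000011111111111111
100110000000000001
111111000000000011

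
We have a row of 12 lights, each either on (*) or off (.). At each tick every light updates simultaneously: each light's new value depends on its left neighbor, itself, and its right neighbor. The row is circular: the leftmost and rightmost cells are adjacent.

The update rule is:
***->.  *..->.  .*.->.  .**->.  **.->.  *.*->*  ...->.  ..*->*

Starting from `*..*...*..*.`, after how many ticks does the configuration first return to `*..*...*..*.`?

12

tick 1: ..*...*..*.*
tick 2: .*...*..*.*.
tick 3: *...*..*.*..
tick 4: ...*..*.*..*
tick 5: ..*..*.*..*.
tick 6: .*..*.*..*..
tick 7: *..*.*..*...
tick 8: ..*.*..*...*
tick 9: .*.*..*...*.
tick 10: *.*..*...*..
tick 11: .*..*...*..*
tick 12: *..*...*..*.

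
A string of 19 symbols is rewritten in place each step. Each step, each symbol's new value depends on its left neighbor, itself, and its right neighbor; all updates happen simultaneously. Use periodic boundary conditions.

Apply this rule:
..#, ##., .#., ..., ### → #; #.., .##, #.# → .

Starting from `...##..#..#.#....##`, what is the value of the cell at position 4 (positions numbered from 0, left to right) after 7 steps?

.##.#.##.##.#.###.#
..#.#..#..#.#..##.#
.##.#.##.##.#.#.#.#
..#.#..#..#.#.#.#.#
.##.#.##.##.#.#.#.#  (repeats step 3; period 2)
step 7: .##.#.##.##.#.#.#.#
position 4 holds #

#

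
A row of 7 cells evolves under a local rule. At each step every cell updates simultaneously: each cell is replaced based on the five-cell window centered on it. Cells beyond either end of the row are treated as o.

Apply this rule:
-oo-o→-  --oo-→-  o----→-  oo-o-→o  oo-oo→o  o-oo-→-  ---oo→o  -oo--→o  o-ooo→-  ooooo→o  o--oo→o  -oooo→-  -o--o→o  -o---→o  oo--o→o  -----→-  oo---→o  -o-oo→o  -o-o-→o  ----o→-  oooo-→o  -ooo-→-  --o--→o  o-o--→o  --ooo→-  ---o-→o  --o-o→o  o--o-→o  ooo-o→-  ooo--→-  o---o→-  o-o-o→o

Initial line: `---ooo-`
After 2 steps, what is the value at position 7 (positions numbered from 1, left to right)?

-

o-o---o
-ooo-o-
position 7 holds -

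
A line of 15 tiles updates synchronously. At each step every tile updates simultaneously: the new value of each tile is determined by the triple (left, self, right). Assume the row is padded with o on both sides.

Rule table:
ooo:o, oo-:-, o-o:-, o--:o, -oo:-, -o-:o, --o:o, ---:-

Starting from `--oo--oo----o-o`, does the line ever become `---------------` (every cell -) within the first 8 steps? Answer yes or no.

no

oo--oo--o--oo--
o-oo--ooooo--oo
----oo-ooo-oo-o
o--o----o------
-oooo--ooo----o
--oo-oo-o-o--o-
oo------o-oooo-
o-o----oo--oo--
step 8 is o-o----oo--oo--, still not uniform -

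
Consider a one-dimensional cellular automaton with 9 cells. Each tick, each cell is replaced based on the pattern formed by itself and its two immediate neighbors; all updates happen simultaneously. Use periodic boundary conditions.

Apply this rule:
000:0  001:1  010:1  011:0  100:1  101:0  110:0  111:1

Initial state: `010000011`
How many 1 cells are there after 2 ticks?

tick 1: 011000100
tick 2: 100101110
count of 1: 5

5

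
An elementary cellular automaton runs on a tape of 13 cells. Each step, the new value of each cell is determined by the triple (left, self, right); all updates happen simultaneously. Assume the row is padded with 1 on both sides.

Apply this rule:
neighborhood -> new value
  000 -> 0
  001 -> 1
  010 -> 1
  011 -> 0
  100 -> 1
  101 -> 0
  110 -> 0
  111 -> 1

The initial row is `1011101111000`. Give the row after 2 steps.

1011101000100

0001000110101
1011101000100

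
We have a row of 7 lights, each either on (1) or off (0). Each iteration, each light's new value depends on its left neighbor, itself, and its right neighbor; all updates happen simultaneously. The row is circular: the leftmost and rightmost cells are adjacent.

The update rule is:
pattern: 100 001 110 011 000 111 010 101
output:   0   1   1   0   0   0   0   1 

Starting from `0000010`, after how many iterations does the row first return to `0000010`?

0000100
0001000
0010000
0100000
1000000
0000001
0000010

7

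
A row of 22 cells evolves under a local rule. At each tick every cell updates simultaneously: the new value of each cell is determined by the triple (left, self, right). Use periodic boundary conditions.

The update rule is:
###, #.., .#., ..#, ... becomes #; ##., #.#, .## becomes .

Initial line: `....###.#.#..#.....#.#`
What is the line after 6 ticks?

############......####

tick 1: ####.#..#.##########.#
tick 2: ###..####..########...
tick 3: .#.##.##.##.######.###
tick 4: .#...........####...#.
tick 5: #############.##.#####
tick 6: ############......####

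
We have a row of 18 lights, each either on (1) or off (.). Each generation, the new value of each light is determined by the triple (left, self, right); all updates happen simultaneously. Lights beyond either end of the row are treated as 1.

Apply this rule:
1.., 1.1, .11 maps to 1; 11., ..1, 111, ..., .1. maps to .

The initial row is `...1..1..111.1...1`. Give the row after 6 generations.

1...1..1.1..1.1..1
.1...1..1.1..1.1.1
1.1...1..1.1..1.11
.1.1...1..1.1..11.
1.1.1...1..1.1.1.1
.1.1.1...1..1.1.11

.1.1.1...1..1.1.11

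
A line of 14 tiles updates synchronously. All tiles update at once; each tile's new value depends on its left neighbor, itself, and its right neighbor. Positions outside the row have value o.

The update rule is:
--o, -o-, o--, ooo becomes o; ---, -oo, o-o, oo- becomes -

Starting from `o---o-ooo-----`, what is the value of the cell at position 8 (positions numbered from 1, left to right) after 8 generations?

-

-o-oo--o-o---o
-o---ooo-oo-o-
-oo-o-o-----o-
----o-oo---oo-
o--oo---o-o---
-oo--o-oo-oo-o
---ooo--------
o-o-o-o------o
position 8 holds -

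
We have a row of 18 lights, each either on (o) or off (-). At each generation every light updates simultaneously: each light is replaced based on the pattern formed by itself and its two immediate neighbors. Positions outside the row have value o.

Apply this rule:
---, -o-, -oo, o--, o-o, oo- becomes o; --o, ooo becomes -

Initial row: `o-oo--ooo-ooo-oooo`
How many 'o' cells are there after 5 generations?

12

ooooo-o-ooo-ooo---
----ooooo-ooo-ooo-
ooo-o---ooo-ooo-oo
--ooooo-o-ooo-ooo-
o-o---ooooo-ooo-oo
count of o: 12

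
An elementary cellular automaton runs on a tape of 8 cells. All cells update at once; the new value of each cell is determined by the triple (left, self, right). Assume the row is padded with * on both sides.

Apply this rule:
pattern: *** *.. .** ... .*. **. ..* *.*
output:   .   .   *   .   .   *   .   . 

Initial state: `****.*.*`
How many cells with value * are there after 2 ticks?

1

...*...*
.......*
count of *: 1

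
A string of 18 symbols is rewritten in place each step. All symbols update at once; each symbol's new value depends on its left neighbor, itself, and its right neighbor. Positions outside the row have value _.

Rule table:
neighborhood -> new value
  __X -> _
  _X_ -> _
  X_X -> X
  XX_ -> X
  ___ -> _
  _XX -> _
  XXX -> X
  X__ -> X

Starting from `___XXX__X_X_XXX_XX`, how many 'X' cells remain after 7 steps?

5

____XXX__X_X_XXX_X
_____XXX__X_X_XXX_
______XXX__X_X_XXX
_______XXX__X_X_XX
________XXX__X_X_X
_________XXX__X_X_
__________XXX__X_X
count of X: 5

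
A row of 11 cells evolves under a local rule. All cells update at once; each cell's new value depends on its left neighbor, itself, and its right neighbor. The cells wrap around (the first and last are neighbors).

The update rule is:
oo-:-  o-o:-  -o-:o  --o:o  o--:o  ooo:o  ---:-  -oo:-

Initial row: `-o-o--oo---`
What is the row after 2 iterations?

----o-ooooo

oo-ooo--o--
----o-ooooo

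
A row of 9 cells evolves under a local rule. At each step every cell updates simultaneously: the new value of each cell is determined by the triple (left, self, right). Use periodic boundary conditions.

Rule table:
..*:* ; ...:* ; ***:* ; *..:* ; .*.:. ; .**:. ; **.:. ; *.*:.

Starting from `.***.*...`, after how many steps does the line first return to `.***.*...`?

*.*...***
...***.**
***.*....
.*...****
..***.**.
**.*....*
*...****.
.***.**..
*.*....**
...****.*
***.**...
.*....***
..****.*.
**.**...*
*....***.
.****.*..
*.**...**
....***.*
****.*...
.**...***
...***.*.
***.*...*
**...***.
..***.*..
**.*...**
*...***.*
.***.*...

27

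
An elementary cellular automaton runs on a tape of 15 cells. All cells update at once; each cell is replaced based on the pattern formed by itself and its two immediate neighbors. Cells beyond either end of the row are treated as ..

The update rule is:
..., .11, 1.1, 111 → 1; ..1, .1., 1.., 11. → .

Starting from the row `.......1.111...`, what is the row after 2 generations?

11111...11...1.

generation 1: 111111..111..11
generation 2: 11111...11...1.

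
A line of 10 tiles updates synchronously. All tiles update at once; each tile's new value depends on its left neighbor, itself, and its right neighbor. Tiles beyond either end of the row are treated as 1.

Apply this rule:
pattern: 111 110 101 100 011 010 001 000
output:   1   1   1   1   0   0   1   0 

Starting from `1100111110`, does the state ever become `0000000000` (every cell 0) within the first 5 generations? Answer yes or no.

1111011111
1111101111
1111110111
1111111011
1111111101
generation 5 is 1111111101, still not uniform 0

no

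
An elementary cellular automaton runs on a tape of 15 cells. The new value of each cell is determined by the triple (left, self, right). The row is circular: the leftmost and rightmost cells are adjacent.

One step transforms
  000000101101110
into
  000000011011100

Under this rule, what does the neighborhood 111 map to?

At position 12 the neighborhood is 111; the next row has 1 there.

1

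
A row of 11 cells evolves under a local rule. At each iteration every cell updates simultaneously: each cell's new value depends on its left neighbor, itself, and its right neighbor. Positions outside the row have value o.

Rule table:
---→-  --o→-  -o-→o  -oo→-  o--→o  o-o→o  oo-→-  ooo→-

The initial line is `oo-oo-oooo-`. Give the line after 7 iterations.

-o---o--o--

--o--o----o
o-oo-oo----
-o--o--o---
ooo-oo-oo--
---o--o--o-
o--oo-oo-oo
-o---o--o--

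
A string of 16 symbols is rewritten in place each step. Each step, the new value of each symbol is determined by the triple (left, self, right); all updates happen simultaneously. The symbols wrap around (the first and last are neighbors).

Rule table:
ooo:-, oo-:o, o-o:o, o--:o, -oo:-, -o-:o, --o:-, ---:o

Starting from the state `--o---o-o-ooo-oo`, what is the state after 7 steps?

step 1: o-ooo-oooo--oo-o
step 2: oo--oo---oo--oo-
step 3: -oo--ooo--oo--oo
step 4: o-oo---oo--oo--o
step 5: oo-ooo--oo--oo--
step 6: -oo--oo--oo--oo-
step 7: --oo--oo--oo--oo

--oo--oo--oo--oo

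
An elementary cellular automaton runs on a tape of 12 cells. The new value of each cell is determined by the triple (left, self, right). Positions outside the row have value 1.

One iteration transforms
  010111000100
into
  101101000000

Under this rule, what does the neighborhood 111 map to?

At position 4 the neighborhood is 111; the next row has 0 there.

0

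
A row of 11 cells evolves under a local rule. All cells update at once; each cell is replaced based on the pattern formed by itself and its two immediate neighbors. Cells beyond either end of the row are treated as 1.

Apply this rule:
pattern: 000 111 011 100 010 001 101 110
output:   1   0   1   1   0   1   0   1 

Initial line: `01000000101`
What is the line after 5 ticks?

00111111000

tick 1: 00111111001
tick 2: 11100001111
tick 3: 00111111000
tick 4: 11100001111  (repeats tick 2; period 2)
tick 5: 00111111000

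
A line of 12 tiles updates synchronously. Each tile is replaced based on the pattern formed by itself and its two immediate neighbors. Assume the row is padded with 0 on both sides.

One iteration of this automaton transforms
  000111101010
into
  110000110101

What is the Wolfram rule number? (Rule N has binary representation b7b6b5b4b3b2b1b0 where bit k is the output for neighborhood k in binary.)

position 4: 111 → 0  (bit 7 = 0)
position 6: 110 → 1  (bit 6 = 1)
position 7: 101 → 1  (bit 5 = 1)
position 11: 100 → 1  (bit 4 = 1)
position 3: 011 → 0  (bit 3 = 0)
position 8: 010 → 0  (bit 2 = 0)
position 2: 001 → 0  (bit 1 = 0)
position 0: 000 → 1  (bit 0 = 1)
bits b7..b0 = 01110001 = 113

113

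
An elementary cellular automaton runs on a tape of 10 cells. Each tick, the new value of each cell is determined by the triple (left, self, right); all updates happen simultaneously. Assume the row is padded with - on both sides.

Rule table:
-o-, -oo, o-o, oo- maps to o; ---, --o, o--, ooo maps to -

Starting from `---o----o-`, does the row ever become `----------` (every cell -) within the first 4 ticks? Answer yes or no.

no

---o----o-  (fixed point — unchanged through tick 4)
tick 4 is ---o----o-, still not uniform -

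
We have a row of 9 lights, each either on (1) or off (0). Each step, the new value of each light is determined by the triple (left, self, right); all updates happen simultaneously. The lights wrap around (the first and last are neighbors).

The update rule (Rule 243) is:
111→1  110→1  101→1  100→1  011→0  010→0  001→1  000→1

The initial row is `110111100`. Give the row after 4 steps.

011011111
101101111
110110111
111011011

111011011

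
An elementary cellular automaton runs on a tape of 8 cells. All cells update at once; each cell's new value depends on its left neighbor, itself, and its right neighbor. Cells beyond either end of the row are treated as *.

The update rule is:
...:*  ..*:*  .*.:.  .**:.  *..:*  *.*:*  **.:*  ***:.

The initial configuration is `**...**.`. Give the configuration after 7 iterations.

.****.**
*...**..
****.***
...**...
***.****
..**....
**.*****

**.*****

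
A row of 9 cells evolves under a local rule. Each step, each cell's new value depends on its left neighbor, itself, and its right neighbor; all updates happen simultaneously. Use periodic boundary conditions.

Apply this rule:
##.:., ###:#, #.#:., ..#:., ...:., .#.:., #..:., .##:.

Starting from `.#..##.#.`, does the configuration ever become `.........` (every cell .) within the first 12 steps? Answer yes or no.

.........
all cells are . at step 1

yes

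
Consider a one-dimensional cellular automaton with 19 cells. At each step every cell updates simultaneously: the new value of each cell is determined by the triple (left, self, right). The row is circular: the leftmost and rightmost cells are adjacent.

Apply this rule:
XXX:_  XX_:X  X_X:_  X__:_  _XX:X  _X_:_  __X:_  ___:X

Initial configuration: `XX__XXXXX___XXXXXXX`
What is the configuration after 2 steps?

step 1: _X__X___X_X_X______
step 2: ______X_______XXXXX

______X_______XXXXX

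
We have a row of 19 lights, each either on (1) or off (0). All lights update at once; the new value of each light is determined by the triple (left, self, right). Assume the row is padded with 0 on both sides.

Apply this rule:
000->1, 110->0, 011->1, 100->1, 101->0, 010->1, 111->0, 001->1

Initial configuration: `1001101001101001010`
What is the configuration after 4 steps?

1111001111001111011
1000111000111000010
1111100111100111111
1000011100011100000

1000011100011100000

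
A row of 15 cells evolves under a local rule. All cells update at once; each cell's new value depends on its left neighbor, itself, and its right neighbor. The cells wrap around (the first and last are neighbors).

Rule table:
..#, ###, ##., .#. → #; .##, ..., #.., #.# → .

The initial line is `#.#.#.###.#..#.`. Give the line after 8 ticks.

#.#.#..##.#.##.
#.#.#.#.#.#..#.
#.#.#.#.#.#.##.
#.#.#.#.#.#..#.  (repeats tick 2; period 2)
tick 8: #.#.#.#.#.#..#.

#.#.#.#.#.#..#.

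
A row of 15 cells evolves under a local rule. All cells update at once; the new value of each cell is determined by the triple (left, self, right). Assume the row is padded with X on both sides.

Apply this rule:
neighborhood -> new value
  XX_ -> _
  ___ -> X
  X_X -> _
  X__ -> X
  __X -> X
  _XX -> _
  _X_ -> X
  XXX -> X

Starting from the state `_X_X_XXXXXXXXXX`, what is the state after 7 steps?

step 1: _X_X__XXXXXXXXX
step 2: _X_XXX_XXXXXXXX
step 3: _X__X___XXXXXXX
step 4: _XXXXXXX_XXXXXX
step 5: __XXXXX___XXXXX
step 6: XX_XXX_XXX_XXXX
step 7: X___X___X___XXX

X___X___X___XXX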